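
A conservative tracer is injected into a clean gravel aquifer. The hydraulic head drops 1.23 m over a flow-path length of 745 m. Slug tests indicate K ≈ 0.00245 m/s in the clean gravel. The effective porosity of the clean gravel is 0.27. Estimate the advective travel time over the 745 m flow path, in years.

Convert K: 0.00245 m/s × 86400 = 211.7 m/day.
Hydraulic gradient i = Δh / L = 1.23 / 745 = 0.001651.
Darcy flux q = K · i = 211.7 × 0.001651 = 0.3495 m/day.
Seepage velocity v = q / n_e = 0.3495 / 0.27 = 1.294 m/day.
Travel time t = L / v = 745 / 1.294 = 575.6 days = 1.576 years.

1.58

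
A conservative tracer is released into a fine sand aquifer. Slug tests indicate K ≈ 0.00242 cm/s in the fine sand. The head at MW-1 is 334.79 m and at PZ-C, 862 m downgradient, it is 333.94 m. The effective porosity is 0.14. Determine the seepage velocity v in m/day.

Convert K: 0.00242 cm/s × 864 = 2.091 m/day.
Hydraulic gradient i = (334.79 − 333.94) / 862 = 0.85 / 862 = 0.0009861.
Darcy flux q = K · i = 2.091 × 0.0009861 = 0.002062 m/day.
Seepage velocity v = q / n_e = 0.002062 / 0.14 = 0.01473 m/day.

0.0147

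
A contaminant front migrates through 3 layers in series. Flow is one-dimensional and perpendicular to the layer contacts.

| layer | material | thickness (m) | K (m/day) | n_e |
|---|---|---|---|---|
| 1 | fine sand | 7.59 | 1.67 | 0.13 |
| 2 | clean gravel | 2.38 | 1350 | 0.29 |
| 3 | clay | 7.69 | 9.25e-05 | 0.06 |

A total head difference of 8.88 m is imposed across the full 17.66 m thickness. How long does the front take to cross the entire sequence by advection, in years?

54.8

With flow normal to the layers, continuity requires the same specific discharge q through every layer.
Σ(b_i/K_i) = 7.59/1.67 + 2.38/1350 + 7.69/9.25e-05 = 83140 d.
q = Δh / Σ(b_i/K_i) = 8.88 / 83140 = 0.0001068 m/day.
In each layer the seepage velocity is v_i = q/n_i, so the layer transit time is t_i = b_i·n_i / q:
  layer 1 (fine sand): t_1 = 7.59 × 0.13 / 0.0001068 = 9238 d
  layer 2 (clean gravel): t_2 = 2.38 × 0.29 / 0.0001068 = 6462 d
  layer 3 (clay): t_3 = 7.69 × 0.06 / 0.0001068 = 4320 d
Total t = Σ t_i = 20020 days = 54.81 years.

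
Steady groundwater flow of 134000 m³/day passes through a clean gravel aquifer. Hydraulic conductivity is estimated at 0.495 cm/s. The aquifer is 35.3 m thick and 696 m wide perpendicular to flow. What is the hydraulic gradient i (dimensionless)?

0.0128

Convert K: 0.495 cm/s × 864 = 427.7 m/day.
Cross-sectional area A = 696 × 35.3 = 24569 m².
From Q = K·A·i, i = Q / (K·A) = 134000 / (427.7 × 24569) = 0.01275.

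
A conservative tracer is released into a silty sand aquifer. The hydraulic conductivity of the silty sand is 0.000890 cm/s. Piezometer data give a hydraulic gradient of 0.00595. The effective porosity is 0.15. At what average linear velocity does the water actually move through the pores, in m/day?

Convert K: 0.000890 cm/s × 864 = 0.7690 m/day.
Hydraulic gradient i = 0.00595.
Darcy flux q = K · i = 0.7690 × 0.005950 = 0.004575 m/day.
Seepage velocity v = q / n_e = 0.004575 / 0.15 = 0.03050 m/day.

0.0305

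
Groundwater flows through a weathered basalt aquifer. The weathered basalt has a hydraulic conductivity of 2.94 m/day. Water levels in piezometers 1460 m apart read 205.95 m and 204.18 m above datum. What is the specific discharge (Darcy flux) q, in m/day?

Hydraulic gradient i = (205.95 − 204.18) / 1460 = 1.77 / 1460 = 0.001212.
Specific discharge q = K · i = 2.940 × 0.001212 = 0.003564 m/day.

0.00356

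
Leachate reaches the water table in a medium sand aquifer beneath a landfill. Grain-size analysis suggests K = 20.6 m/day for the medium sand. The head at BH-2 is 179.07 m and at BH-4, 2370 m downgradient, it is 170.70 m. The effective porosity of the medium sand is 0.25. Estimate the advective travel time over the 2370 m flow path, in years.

22.3

Hydraulic gradient i = (179.07 − 170.70) / 2370 = 8.37 / 2370 = 0.003532.
Darcy flux q = K · i = 20.60 × 0.003532 = 0.07275 m/day.
Seepage velocity v = q / n_e = 0.07275 / 0.25 = 0.2910 m/day.
Travel time t = L / v = 2370 / 0.2910 = 8144 days = 22.30 years.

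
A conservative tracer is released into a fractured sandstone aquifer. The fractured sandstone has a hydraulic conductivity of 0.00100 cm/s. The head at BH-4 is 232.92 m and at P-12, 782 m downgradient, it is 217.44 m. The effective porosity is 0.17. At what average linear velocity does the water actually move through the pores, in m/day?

0.101

Convert K: 0.00100 cm/s × 864 = 0.8640 m/day.
Hydraulic gradient i = (232.92 − 217.44) / 782 = 15.48 / 782 = 0.01980.
Darcy flux q = K · i = 0.8640 × 0.01980 = 0.01710 m/day.
Seepage velocity v = q / n_e = 0.01710 / 0.17 = 0.1006 m/day.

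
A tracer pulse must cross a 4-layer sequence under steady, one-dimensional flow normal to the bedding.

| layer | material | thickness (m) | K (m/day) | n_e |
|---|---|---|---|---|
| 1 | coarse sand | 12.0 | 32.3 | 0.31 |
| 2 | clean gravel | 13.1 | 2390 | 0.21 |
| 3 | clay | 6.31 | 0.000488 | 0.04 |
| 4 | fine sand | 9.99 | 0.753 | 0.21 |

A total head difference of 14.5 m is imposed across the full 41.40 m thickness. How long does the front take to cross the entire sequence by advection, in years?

21.6

With flow normal to the layers, continuity requires the same specific discharge q through every layer.
Σ(b_i/K_i) = 12.0/32.3 + 13.1/2390 + 6.31/0.000488 + 9.99/0.753 = 12944 d.
q = Δh / Σ(b_i/K_i) = 14.5 / 12944 = 0.001120 m/day.
In each layer the seepage velocity is v_i = q/n_i, so the layer transit time is t_i = b_i·n_i / q:
  layer 1 (coarse sand): t_1 = 12.0 × 0.31 / 0.001120 = 3321 d
  layer 2 (clean gravel): t_2 = 13.1 × 0.21 / 0.001120 = 2456 d
  layer 3 (clay): t_3 = 6.31 × 0.04 / 0.001120 = 225.3 d
  layer 4 (fine sand): t_4 = 9.99 × 0.21 / 0.001120 = 1873 d
Total t = Σ t_i = 7875 days = 21.56 years.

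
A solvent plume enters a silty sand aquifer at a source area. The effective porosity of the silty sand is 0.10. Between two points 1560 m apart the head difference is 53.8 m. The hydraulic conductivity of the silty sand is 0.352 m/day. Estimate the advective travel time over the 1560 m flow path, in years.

35.2

Hydraulic gradient i = Δh / L = 53.8 / 1560 = 0.03449.
Darcy flux q = K · i = 0.3520 × 0.03449 = 0.01214 m/day.
Seepage velocity v = q / n_e = 0.01214 / 0.10 = 0.1214 m/day.
Travel time t = L / v = 1560 / 0.1214 = 12851 days = 35.18 years.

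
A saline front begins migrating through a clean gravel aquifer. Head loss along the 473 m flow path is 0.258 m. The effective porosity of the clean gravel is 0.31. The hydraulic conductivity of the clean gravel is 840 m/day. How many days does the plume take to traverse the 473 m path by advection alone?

Hydraulic gradient i = Δh / L = 0.258 / 473 = 0.0005455.
Darcy flux q = K · i = 840.0 × 0.0005455 = 0.4582 m/day.
Seepage velocity v = q / n_e = 0.4582 / 0.31 = 1.478 m/day.
Travel time t = L / v = 473 / 1.478 = 320.0 days.

320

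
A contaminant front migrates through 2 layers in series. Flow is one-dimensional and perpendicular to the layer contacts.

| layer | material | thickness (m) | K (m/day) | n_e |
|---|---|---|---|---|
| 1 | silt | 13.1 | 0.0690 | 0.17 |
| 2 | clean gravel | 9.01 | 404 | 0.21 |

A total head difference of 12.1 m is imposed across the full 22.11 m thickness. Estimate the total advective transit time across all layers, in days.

With flow normal to the layers, continuity requires the same specific discharge q through every layer.
Σ(b_i/K_i) = 13.1/0.0690 + 9.01/404 = 189.9 d.
q = Δh / Σ(b_i/K_i) = 12.1 / 189.9 = 0.06373 m/day.
In each layer the seepage velocity is v_i = q/n_i, so the layer transit time is t_i = b_i·n_i / q:
  layer 1 (silt): t_1 = 13.1 × 0.17 / 0.06373 = 34.95 d
  layer 2 (clean gravel): t_2 = 9.01 × 0.21 / 0.06373 = 29.69 d
Total t = Σ t_i = 64.64 days.

64.6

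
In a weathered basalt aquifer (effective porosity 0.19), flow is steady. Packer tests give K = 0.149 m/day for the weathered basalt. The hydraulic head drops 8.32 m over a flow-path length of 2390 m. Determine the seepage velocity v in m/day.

0.00273

Hydraulic gradient i = Δh / L = 8.32 / 2390 = 0.003481.
Darcy flux q = K · i = 0.1490 × 0.003481 = 0.0005187 m/day.
Seepage velocity v = q / n_e = 0.0005187 / 0.19 = 0.002730 m/day.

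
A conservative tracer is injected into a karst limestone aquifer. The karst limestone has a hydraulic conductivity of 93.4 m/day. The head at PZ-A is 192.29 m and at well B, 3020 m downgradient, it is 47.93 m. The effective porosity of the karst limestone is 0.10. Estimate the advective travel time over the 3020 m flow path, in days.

Hydraulic gradient i = (192.29 − 47.93) / 3020 = 144.36 / 3020 = 0.04780.
Darcy flux q = K · i = 93.40 × 0.04780 = 4.465 m/day.
Seepage velocity v = q / n_e = 4.465 / 0.10 = 44.65 m/day.
Travel time t = L / v = 3020 / 44.65 = 67.64 days.

67.6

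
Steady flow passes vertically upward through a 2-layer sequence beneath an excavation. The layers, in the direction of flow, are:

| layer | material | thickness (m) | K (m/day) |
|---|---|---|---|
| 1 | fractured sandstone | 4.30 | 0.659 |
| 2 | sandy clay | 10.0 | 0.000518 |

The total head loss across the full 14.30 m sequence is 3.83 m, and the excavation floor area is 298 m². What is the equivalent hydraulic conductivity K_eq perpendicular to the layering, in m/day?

Flow is perpendicular to layering, so the layers act in series and the equivalent K is the thickness-weighted harmonic mean.
Total thickness L = 4.30 + 10.0 = 14.30 m.
Σ(b_i/K_i) = 4.30/0.659 + 10.0/0.000518 = 19312 d.
K_eq = L / Σ(b_i/K_i) = 14.30 / 19312 = 0.0007405 m/day.

0.000740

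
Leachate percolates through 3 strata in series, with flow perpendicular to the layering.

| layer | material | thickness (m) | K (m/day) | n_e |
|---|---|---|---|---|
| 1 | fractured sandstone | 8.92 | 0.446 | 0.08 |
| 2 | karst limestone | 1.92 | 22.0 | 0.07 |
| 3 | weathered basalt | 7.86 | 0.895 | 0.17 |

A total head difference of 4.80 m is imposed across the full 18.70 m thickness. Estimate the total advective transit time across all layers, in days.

13.1

With flow normal to the layers, continuity requires the same specific discharge q through every layer.
Σ(b_i/K_i) = 8.92/0.446 + 1.92/22.0 + 7.86/0.895 = 28.87 d.
q = Δh / Σ(b_i/K_i) = 4.80 / 28.87 = 0.1663 m/day.
In each layer the seepage velocity is v_i = q/n_i, so the layer transit time is t_i = b_i·n_i / q:
  layer 1 (fractured sandstone): t_1 = 8.92 × 0.08 / 0.1663 = 4.292 d
  layer 2 (karst limestone): t_2 = 1.92 × 0.07 / 0.1663 = 0.8083 d
  layer 3 (weathered basalt): t_3 = 7.86 × 0.17 / 0.1663 = 8.037 d
Total t = Σ t_i = 13.14 days.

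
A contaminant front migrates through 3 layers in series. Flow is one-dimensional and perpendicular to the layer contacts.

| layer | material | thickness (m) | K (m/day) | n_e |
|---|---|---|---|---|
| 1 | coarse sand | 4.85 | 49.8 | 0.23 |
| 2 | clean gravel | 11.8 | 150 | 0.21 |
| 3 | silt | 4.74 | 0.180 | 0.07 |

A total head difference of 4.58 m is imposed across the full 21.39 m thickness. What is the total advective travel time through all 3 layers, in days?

With flow normal to the layers, continuity requires the same specific discharge q through every layer.
Σ(b_i/K_i) = 4.85/49.8 + 11.8/150 + 4.74/0.180 = 26.51 d.
q = Δh / Σ(b_i/K_i) = 4.58 / 26.51 = 0.1728 m/day.
In each layer the seepage velocity is v_i = q/n_i, so the layer transit time is t_i = b_i·n_i / q:
  layer 1 (coarse sand): t_1 = 4.85 × 0.23 / 0.1728 = 6.457 d
  layer 2 (clean gravel): t_2 = 11.8 × 0.21 / 0.1728 = 14.34 d
  layer 3 (silt): t_3 = 4.74 × 0.07 / 0.1728 = 1.920 d
Total t = Σ t_i = 22.72 days.

22.7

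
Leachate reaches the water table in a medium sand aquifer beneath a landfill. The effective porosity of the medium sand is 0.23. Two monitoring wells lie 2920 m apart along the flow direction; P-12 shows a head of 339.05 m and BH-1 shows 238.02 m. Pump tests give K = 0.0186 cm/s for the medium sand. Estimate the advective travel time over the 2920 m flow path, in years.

Convert K: 0.0186 cm/s × 864 = 16.07 m/day.
Hydraulic gradient i = (339.05 − 238.02) / 2920 = 101.03 / 2920 = 0.03460.
Darcy flux q = K · i = 16.07 × 0.03460 = 0.5560 m/day.
Seepage velocity v = q / n_e = 0.5560 / 0.23 = 2.417 m/day.
Travel time t = L / v = 2920 / 2.417 = 1208 days = 3.307 years.

3.31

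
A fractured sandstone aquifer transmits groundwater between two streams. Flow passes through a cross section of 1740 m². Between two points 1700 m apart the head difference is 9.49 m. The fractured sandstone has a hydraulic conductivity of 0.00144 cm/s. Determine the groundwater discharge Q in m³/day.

Convert K: 0.00144 cm/s × 864 = 1.244 m/day.
Hydraulic gradient i = Δh / L = 9.49 / 1700 = 0.005582.
Darcy's law: Q = K · A · i = 1.244 × 1740 × 0.005582 = 12.08 m³/day.

12.1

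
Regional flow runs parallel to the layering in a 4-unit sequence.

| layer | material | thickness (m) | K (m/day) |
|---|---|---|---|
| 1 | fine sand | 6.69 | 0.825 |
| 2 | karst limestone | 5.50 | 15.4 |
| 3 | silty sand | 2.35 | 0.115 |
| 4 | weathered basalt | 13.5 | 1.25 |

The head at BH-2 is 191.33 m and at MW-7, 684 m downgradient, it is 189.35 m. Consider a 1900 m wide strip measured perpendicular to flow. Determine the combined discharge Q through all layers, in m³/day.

591

Flow is parallel to layering, so each bed carries its own Darcy discharge and the transmissivities add.
Σ(K_i·b_i) = 0.825×6.69 + 15.4×5.50 + 0.115×2.35 + 1.25×13.5 = 107.4 m²/day.
Hydraulic gradient i = (191.33 − 189.35) / 684 = 1.98 / 684 = 0.002895.
Q = Σ(K_i·b_i) · W · i = 107.4 × 1900 × 0.002895 = 590.5 m³/day.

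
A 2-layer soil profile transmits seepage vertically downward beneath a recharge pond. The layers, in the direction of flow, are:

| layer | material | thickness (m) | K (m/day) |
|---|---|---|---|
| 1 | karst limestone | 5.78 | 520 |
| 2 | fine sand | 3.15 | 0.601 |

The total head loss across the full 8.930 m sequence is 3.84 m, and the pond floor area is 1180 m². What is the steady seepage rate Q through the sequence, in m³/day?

Flow is perpendicular to layering, so the layers act in series and the equivalent K is the thickness-weighted harmonic mean.
Total thickness L = 5.78 + 3.15 = 8.930 m.
Σ(b_i/K_i) = 5.78/520 + 3.15/0.601 = 5.252 d.
K_eq = L / Σ(b_i/K_i) = 8.930 / 5.252 = 1.700 m/day.
Q = K_eq · A · (Δh/L) = 1.700 × 1180 × (3.84/8.930) = 862.7 m³/day.

863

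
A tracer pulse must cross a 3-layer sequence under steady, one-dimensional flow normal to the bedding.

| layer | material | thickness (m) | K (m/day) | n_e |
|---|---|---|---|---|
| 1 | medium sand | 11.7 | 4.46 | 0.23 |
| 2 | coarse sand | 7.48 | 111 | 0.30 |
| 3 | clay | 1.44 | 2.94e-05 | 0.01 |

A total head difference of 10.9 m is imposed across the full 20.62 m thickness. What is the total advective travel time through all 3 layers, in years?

60.9

With flow normal to the layers, continuity requires the same specific discharge q through every layer.
Σ(b_i/K_i) = 11.7/4.46 + 7.48/111 + 1.44/2.94e-05 = 48982 d.
q = Δh / Σ(b_i/K_i) = 10.9 / 48982 = 0.0002225 m/day.
In each layer the seepage velocity is v_i = q/n_i, so the layer transit time is t_i = b_i·n_i / q:
  layer 1 (medium sand): t_1 = 11.7 × 0.23 / 0.0002225 = 12093 d
  layer 2 (coarse sand): t_2 = 7.48 × 0.30 / 0.0002225 = 10084 d
  layer 3 (clay): t_3 = 1.44 × 0.01 / 0.0002225 = 64.71 d
Total t = Σ t_i = 22242 days = 60.89 years.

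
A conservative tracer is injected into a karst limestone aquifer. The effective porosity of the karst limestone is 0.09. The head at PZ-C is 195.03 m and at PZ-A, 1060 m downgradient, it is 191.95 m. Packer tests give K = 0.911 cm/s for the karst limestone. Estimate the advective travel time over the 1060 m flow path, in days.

Convert K: 0.911 cm/s × 864 = 787.1 m/day.
Hydraulic gradient i = (195.03 − 191.95) / 1060 = 3.08 / 1060 = 0.002906.
Darcy flux q = K · i = 787.1 × 0.002906 = 2.287 m/day.
Seepage velocity v = q / n_e = 2.287 / 0.09 = 25.41 m/day.
Travel time t = L / v = 1060 / 25.41 = 41.71 days.

41.7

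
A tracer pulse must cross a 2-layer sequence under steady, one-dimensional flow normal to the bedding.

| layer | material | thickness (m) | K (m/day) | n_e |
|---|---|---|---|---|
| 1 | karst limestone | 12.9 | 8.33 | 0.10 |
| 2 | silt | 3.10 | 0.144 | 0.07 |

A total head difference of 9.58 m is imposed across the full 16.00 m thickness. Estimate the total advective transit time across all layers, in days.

With flow normal to the layers, continuity requires the same specific discharge q through every layer.
Σ(b_i/K_i) = 12.9/8.33 + 3.10/0.144 = 23.08 d.
q = Δh / Σ(b_i/K_i) = 9.58 / 23.08 = 0.4151 m/day.
In each layer the seepage velocity is v_i = q/n_i, so the layer transit time is t_i = b_i·n_i / q:
  layer 1 (karst limestone): t_1 = 12.9 × 0.10 / 0.4151 = 3.107 d
  layer 2 (silt): t_2 = 3.10 × 0.07 / 0.4151 = 0.5227 d
Total t = Σ t_i = 3.630 days.

3.63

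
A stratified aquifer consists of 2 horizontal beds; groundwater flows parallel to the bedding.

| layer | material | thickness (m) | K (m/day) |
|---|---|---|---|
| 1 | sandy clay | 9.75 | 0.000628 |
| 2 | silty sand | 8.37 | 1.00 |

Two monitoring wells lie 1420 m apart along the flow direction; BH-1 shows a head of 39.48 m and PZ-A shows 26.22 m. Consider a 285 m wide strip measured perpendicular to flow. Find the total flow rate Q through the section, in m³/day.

Flow is parallel to layering, so each bed carries its own Darcy discharge and the transmissivities add.
Σ(K_i·b_i) = 0.000628×9.75 + 1.00×8.37 = 8.376 m²/day.
Hydraulic gradient i = (39.48 − 26.22) / 1420 = 13.26 / 1420 = 0.009338.
Q = Σ(K_i·b_i) · W · i = 8.376 × 285 × 0.009338 = 22.29 m³/day.

22.3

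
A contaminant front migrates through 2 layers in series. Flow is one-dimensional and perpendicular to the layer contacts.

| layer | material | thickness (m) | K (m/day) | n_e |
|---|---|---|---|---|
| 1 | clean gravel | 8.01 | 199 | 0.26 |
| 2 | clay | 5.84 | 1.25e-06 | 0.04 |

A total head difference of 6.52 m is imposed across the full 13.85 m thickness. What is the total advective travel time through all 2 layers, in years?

4540

With flow normal to the layers, continuity requires the same specific discharge q through every layer.
Σ(b_i/K_i) = 8.01/199 + 5.84/1.25e-06 = 4.672e+06 d.
q = Δh / Σ(b_i/K_i) = 6.52 / 4.672e+06 = 1.396e-06 m/day.
In each layer the seepage velocity is v_i = q/n_i, so the layer transit time is t_i = b_i·n_i / q:
  layer 1 (clean gravel): t_1 = 8.01 × 0.26 / 1.396e-06 = 1.492e+06 d
  layer 2 (clay): t_2 = 5.84 × 0.04 / 1.396e-06 = 1.674e+05 d
Total t = Σ t_i = 1.660e+06 days = 4544 years.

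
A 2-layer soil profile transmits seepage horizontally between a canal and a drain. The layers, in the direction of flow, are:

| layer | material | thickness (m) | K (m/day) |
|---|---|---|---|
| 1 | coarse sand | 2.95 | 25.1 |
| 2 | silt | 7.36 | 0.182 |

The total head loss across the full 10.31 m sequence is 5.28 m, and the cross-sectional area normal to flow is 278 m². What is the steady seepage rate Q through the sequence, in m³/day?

Flow is perpendicular to layering, so the layers act in series and the equivalent K is the thickness-weighted harmonic mean.
Total thickness L = 2.95 + 7.36 = 10.31 m.
Σ(b_i/K_i) = 2.95/25.1 + 7.36/0.182 = 40.56 d.
K_eq = L / Σ(b_i/K_i) = 10.31 / 40.56 = 0.2542 m/day.
Q = K_eq · A · (Δh/L) = 0.2542 × 278 × (5.28/10.31) = 36.19 m³/day.

36.2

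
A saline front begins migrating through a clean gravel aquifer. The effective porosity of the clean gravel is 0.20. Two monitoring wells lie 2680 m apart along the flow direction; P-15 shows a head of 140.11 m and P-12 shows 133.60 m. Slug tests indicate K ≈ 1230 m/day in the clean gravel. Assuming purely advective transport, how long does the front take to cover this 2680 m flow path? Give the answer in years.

0.491

Hydraulic gradient i = (140.11 − 133.60) / 2680 = 6.51 / 2680 = 0.002429.
Darcy flux q = K · i = 1230 × 0.002429 = 2.988 m/day.
Seepage velocity v = q / n_e = 2.988 / 0.20 = 14.94 m/day.
Travel time t = L / v = 2680 / 14.94 = 179.4 days = 0.4912 years.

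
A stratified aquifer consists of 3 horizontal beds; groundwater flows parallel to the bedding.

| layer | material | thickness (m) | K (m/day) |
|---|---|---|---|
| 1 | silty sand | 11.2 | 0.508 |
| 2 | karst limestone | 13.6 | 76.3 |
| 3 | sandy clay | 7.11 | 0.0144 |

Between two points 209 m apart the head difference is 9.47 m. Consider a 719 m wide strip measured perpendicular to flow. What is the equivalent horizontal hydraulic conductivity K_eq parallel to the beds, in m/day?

32.7

Flow is parallel to layering, so each bed carries its own Darcy discharge and the transmissivities add.
Σ(K_i·b_i) = 0.508×11.2 + 76.3×13.6 + 0.0144×7.11 = 1043 m²/day.
Total thickness b = 31.91 m, so K_eq = Σ(K_i·b_i)/b = 32.70 m/day.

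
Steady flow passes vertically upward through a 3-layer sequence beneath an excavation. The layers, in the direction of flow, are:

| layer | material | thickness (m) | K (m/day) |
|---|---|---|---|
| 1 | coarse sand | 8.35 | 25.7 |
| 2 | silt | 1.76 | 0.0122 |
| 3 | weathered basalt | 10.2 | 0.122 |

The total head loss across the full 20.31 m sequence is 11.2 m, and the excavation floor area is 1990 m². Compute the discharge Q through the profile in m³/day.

Flow is perpendicular to layering, so the layers act in series and the equivalent K is the thickness-weighted harmonic mean.
Total thickness L = 8.35 + 1.76 + 10.2 = 20.31 m.
Σ(b_i/K_i) = 8.35/25.7 + 1.76/0.0122 + 10.2/0.122 = 228.2 d.
K_eq = L / Σ(b_i/K_i) = 20.31 / 228.2 = 0.08900 m/day.
Q = K_eq · A · (Δh/L) = 0.08900 × 1990 × (11.2/20.31) = 97.67 m³/day.

97.7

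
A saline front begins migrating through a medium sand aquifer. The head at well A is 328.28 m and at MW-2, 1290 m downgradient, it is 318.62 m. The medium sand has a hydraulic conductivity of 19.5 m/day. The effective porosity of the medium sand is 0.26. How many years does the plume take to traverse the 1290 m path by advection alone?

Hydraulic gradient i = (328.28 − 318.62) / 1290 = 9.66 / 1290 = 0.007488.
Darcy flux q = K · i = 19.50 × 0.007488 = 0.1460 m/day.
Seepage velocity v = q / n_e = 0.1460 / 0.26 = 0.5616 m/day.
Travel time t = L / v = 1290 / 0.5616 = 2297 days = 6.289 years.

6.29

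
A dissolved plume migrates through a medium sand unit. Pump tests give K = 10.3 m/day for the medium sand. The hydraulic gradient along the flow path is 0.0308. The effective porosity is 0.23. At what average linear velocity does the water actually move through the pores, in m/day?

1.38

Hydraulic gradient i = 0.0308.
Darcy flux q = K · i = 10.30 × 0.03080 = 0.3172 m/day.
Seepage velocity v = q / n_e = 0.3172 / 0.23 = 1.379 m/day.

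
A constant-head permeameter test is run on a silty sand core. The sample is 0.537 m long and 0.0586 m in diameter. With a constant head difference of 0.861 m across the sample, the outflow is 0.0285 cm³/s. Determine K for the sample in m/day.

Cross-sectional area A = π·(d/2)² = π × (0.0586/2)² = 0.002697 m².
Convert discharge: 0.0285 cm³/s = 2.850e-08 m³/s.
Darcy's law rearranged: K = Q·L / (A·Δh) = 2.850e-08 × 0.537 / (0.002697 × 0.861) = 6.591e-06 m/s = 0.5694 m/day.

0.569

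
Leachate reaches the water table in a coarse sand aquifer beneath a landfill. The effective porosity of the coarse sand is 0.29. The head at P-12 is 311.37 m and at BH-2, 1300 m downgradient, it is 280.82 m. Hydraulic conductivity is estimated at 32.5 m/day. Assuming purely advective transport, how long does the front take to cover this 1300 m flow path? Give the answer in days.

Hydraulic gradient i = (311.37 − 280.82) / 1300 = 30.55 / 1300 = 0.02350.
Darcy flux q = K · i = 32.50 × 0.02350 = 0.7638 m/day.
Seepage velocity v = q / n_e = 0.7638 / 0.29 = 2.634 m/day.
Travel time t = L / v = 1300 / 2.634 = 493.6 days.

494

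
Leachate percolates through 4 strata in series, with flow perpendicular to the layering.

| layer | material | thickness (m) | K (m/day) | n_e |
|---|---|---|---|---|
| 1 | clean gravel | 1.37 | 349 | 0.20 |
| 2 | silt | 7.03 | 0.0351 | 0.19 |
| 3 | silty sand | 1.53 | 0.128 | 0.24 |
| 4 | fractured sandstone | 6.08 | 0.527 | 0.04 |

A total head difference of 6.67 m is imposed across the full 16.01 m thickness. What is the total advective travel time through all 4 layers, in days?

With flow normal to the layers, continuity requires the same specific discharge q through every layer.
Σ(b_i/K_i) = 1.37/349 + 7.03/0.0351 + 1.53/0.128 + 6.08/0.527 = 223.8 d.
q = Δh / Σ(b_i/K_i) = 6.67 / 223.8 = 0.02981 m/day.
In each layer the seepage velocity is v_i = q/n_i, so the layer transit time is t_i = b_i·n_i / q:
  layer 1 (clean gravel): t_1 = 1.37 × 0.20 / 0.02981 = 9.193 d
  layer 2 (silt): t_2 = 7.03 × 0.19 / 0.02981 = 44.81 d
  layer 3 (silty sand): t_3 = 1.53 × 0.24 / 0.02981 = 12.32 d
  layer 4 (fractured sandstone): t_4 = 6.08 × 0.04 / 0.02981 = 8.159 d
Total t = Σ t_i = 74.48 days.

74.5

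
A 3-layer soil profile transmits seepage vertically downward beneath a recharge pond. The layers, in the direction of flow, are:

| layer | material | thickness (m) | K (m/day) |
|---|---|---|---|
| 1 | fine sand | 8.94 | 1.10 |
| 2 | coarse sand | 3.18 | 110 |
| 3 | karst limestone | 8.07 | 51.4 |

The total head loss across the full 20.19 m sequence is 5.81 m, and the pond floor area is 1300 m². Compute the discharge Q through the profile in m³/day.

909

Flow is perpendicular to layering, so the layers act in series and the equivalent K is the thickness-weighted harmonic mean.
Total thickness L = 8.94 + 3.18 + 8.07 = 20.19 m.
Σ(b_i/K_i) = 8.94/1.10 + 3.18/110 + 8.07/51.4 = 8.313 d.
K_eq = L / Σ(b_i/K_i) = 20.19 / 8.313 = 2.429 m/day.
Q = K_eq · A · (Δh/L) = 2.429 × 1300 × (5.81/20.19) = 908.6 m³/day.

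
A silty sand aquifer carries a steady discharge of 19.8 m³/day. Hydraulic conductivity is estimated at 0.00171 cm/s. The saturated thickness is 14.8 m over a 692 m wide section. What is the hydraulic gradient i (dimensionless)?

0.00131

Convert K: 0.00171 cm/s × 864 = 1.477 m/day.
Cross-sectional area A = 692 × 14.8 = 10242 m².
From Q = K·A·i, i = Q / (K·A) = 19.8 / (1.477 × 10242) = 0.001309.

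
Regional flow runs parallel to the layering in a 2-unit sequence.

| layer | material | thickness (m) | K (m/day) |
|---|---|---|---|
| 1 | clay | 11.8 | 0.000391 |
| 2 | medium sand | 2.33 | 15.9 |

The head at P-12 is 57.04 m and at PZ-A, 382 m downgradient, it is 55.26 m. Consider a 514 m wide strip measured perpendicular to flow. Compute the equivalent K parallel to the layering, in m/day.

2.62

Flow is parallel to layering, so each bed carries its own Darcy discharge and the transmissivities add.
Σ(K_i·b_i) = 0.000391×11.8 + 15.9×2.33 = 37.05 m²/day.
Total thickness b = 14.13 m, so K_eq = Σ(K_i·b_i)/b = 2.622 m/day.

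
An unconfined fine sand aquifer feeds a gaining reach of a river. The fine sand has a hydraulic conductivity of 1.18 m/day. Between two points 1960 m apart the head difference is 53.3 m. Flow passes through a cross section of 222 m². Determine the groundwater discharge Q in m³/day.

Hydraulic gradient i = Δh / L = 53.3 / 1960 = 0.02719.
Darcy's law: Q = K · A · i = 1.180 × 222.0 × 0.02719 = 7.124 m³/day.

7.12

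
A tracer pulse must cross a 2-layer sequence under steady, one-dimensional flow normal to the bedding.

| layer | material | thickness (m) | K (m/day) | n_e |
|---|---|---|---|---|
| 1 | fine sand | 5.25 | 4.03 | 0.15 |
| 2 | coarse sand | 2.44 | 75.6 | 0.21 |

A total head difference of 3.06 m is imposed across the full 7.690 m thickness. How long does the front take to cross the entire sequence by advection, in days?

With flow normal to the layers, continuity requires the same specific discharge q through every layer.
Σ(b_i/K_i) = 5.25/4.03 + 2.44/75.6 = 1.335 d.
q = Δh / Σ(b_i/K_i) = 3.06 / 1.335 = 2.292 m/day.
In each layer the seepage velocity is v_i = q/n_i, so the layer transit time is t_i = b_i·n_i / q:
  layer 1 (fine sand): t_1 = 5.25 × 0.15 / 2.292 = 0.3436 d
  layer 2 (coarse sand): t_2 = 2.44 × 0.21 / 2.292 = 0.2235 d
Total t = Σ t_i = 0.5671 days.

0.567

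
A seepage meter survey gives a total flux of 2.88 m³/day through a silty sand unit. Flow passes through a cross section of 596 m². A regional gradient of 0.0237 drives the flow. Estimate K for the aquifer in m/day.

0.204

Hydraulic gradient i = 0.0237.
From Q = K·A·i, K = Q / (A·i) = 2.88 / (596.0 × 0.02370) = 0.2039 m/day.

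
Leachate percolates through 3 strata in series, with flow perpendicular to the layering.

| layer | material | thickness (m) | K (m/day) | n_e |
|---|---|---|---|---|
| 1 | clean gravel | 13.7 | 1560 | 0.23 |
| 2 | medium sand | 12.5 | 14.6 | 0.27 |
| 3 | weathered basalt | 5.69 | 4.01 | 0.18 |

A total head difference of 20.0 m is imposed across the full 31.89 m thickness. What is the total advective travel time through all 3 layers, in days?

With flow normal to the layers, continuity requires the same specific discharge q through every layer.
Σ(b_i/K_i) = 13.7/1560 + 12.5/14.6 + 5.69/4.01 = 2.284 d.
q = Δh / Σ(b_i/K_i) = 20.0 / 2.284 = 8.757 m/day.
In each layer the seepage velocity is v_i = q/n_i, so the layer transit time is t_i = b_i·n_i / q:
  layer 1 (clean gravel): t_1 = 13.7 × 0.23 / 8.757 = 0.3598 d
  layer 2 (medium sand): t_2 = 12.5 × 0.27 / 8.757 = 0.3854 d
  layer 3 (weathered basalt): t_3 = 5.69 × 0.18 / 8.757 = 0.1170 d
Total t = Σ t_i = 0.8622 days.

0.862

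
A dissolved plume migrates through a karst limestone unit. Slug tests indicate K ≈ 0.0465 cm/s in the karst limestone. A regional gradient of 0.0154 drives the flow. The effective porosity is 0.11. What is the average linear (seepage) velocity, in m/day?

5.62

Convert K: 0.0465 cm/s × 864 = 40.18 m/day.
Hydraulic gradient i = 0.0154.
Darcy flux q = K · i = 40.18 × 0.01540 = 0.6187 m/day.
Seepage velocity v = q / n_e = 0.6187 / 0.11 = 5.625 m/day.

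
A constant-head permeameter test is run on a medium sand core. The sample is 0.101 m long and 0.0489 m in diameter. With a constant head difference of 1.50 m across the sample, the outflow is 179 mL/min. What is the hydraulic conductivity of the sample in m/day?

Cross-sectional area A = π·(d/2)² = π × (0.0489/2)² = 0.001878 m².
Convert discharge: 179 mL/min = 2.983e-06 m³/s.
Darcy's law rearranged: K = Q·L / (A·Δh) = 2.983e-06 × 0.101 / (0.001878 × 1.50) = 0.0001070 m/s = 9.241 m/day.

9.24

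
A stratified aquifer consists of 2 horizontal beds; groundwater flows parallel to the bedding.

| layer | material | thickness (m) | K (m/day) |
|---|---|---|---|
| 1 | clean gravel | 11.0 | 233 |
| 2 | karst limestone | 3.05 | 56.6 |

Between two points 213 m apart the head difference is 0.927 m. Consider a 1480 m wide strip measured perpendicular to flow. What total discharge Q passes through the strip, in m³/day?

Flow is parallel to layering, so each bed carries its own Darcy discharge and the transmissivities add.
Σ(K_i·b_i) = 233×11.0 + 56.6×3.05 = 2736 m²/day.
Hydraulic gradient i = Δh / L = 0.927 / 213 = 0.004352.
Q = Σ(K_i·b_i) · W · i = 2736 × 1480 × 0.004352 = 17621 m³/day.

17600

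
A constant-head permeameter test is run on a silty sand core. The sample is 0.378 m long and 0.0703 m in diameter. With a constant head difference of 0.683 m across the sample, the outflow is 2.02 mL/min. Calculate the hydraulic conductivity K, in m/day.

Cross-sectional area A = π·(d/2)² = π × (0.0703/2)² = 0.003882 m².
Convert discharge: 2.02 mL/min = 3.367e-08 m³/s.
Darcy's law rearranged: K = Q·L / (A·Δh) = 3.367e-08 × 0.378 / (0.003882 × 0.683) = 4.800e-06 m/s = 0.4147 m/day.

0.415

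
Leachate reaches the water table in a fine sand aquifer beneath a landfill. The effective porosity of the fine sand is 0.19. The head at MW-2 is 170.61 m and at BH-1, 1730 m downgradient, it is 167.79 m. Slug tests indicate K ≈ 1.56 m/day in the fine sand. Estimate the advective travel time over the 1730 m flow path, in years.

354

Hydraulic gradient i = (170.61 − 167.79) / 1730 = 2.82 / 1730 = 0.001630.
Darcy flux q = K · i = 1.560 × 0.001630 = 0.002543 m/day.
Seepage velocity v = q / n_e = 0.002543 / 0.19 = 0.01338 m/day.
Travel time t = L / v = 1730 / 0.01338 = 1.293e+05 days = 353.9 years.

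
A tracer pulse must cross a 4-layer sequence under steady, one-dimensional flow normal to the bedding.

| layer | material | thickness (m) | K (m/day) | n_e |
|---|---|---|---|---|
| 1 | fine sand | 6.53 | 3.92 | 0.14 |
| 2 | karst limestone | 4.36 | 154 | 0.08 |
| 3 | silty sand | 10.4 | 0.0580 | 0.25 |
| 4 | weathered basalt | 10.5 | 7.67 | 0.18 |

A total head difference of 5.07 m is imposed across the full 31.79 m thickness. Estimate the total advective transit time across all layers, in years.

With flow normal to the layers, continuity requires the same specific discharge q through every layer.
Σ(b_i/K_i) = 6.53/3.92 + 4.36/154 + 10.4/0.0580 + 10.5/7.67 = 182.4 d.
q = Δh / Σ(b_i/K_i) = 5.07 / 182.4 = 0.02780 m/day.
In each layer the seepage velocity is v_i = q/n_i, so the layer transit time is t_i = b_i·n_i / q:
  layer 1 (fine sand): t_1 = 6.53 × 0.14 / 0.02780 = 32.88 d
  layer 2 (karst limestone): t_2 = 4.36 × 0.08 / 0.02780 = 12.55 d
  layer 3 (silty sand): t_3 = 10.4 × 0.25 / 0.02780 = 93.52 d
  layer 4 (weathered basalt): t_4 = 10.5 × 0.18 / 0.02780 = 67.99 d
Total t = Σ t_i = 206.9 days = 0.5666 years.

0.567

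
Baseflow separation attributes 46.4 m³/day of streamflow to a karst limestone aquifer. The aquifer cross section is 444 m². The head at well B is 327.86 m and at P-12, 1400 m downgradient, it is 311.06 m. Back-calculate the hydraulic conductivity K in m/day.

Hydraulic gradient i = (327.86 − 311.06) / 1400 = 16.8 / 1400 = 0.01200.
From Q = K·A·i, K = Q / (A·i) = 46.4 / (444.0 × 0.01200) = 8.709 m/day.

8.71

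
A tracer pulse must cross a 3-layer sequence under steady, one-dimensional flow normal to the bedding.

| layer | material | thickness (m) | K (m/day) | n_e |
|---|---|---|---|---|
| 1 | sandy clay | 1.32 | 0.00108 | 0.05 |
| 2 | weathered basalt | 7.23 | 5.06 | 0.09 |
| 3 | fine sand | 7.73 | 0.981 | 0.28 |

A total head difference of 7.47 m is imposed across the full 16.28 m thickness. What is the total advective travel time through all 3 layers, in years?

With flow normal to the layers, continuity requires the same specific discharge q through every layer.
Σ(b_i/K_i) = 1.32/0.00108 + 7.23/5.06 + 7.73/0.981 = 1232 d.
q = Δh / Σ(b_i/K_i) = 7.47 / 1232 = 0.006066 m/day.
In each layer the seepage velocity is v_i = q/n_i, so the layer transit time is t_i = b_i·n_i / q:
  layer 1 (sandy clay): t_1 = 1.32 × 0.05 / 0.006066 = 10.88 d
  layer 2 (weathered basalt): t_2 = 7.23 × 0.09 / 0.006066 = 107.3 d
  layer 3 (fine sand): t_3 = 7.73 × 0.28 / 0.006066 = 356.8 d
Total t = Σ t_i = 475.0 days = 1.300 years.

1.30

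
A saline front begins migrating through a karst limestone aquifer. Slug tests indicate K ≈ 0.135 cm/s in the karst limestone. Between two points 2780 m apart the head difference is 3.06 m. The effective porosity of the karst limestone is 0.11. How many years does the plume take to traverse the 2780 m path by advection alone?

6.52

Convert K: 0.135 cm/s × 864 = 116.6 m/day.
Hydraulic gradient i = Δh / L = 3.06 / 2780 = 0.001101.
Darcy flux q = K · i = 116.6 × 0.001101 = 0.1284 m/day.
Seepage velocity v = q / n_e = 0.1284 / 0.11 = 1.167 m/day.
Travel time t = L / v = 2780 / 1.167 = 2382 days = 6.521 years.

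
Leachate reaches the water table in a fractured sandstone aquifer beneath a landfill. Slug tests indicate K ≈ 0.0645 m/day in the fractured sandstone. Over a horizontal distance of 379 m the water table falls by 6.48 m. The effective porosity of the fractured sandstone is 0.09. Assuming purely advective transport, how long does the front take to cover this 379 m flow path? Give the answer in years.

84.7

Hydraulic gradient i = Δh / L = 6.48 / 379 = 0.01710.
Darcy flux q = K · i = 0.06450 × 0.01710 = 0.001103 m/day.
Seepage velocity v = q / n_e = 0.001103 / 0.09 = 0.01225 m/day.
Travel time t = L / v = 379 / 0.01225 = 30930 days = 84.68 years.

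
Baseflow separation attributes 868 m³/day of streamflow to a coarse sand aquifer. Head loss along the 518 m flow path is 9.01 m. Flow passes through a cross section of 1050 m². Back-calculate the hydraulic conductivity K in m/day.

47.5

Hydraulic gradient i = Δh / L = 9.01 / 518 = 0.01739.
From Q = K·A·i, K = Q / (A·i) = 868 / (1050 × 0.01739) = 47.53 m/day.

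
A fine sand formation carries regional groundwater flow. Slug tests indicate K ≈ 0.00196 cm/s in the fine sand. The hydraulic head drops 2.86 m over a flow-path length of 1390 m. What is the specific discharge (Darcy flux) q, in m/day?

0.00348

Convert K: 0.00196 cm/s × 864 = 1.693 m/day.
Hydraulic gradient i = Δh / L = 2.86 / 1390 = 0.002058.
Specific discharge q = K · i = 1.693 × 0.002058 = 0.003484 m/day.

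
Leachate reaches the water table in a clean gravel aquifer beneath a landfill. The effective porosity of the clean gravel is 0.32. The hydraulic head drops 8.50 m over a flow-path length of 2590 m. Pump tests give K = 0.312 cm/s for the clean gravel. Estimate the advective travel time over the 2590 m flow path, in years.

Convert K: 0.312 cm/s × 864 = 269.6 m/day.
Hydraulic gradient i = Δh / L = 8.50 / 2590 = 0.003282.
Darcy flux q = K · i = 269.6 × 0.003282 = 0.8847 m/day.
Seepage velocity v = q / n_e = 0.8847 / 0.32 = 2.765 m/day.
Travel time t = L / v = 2590 / 2.765 = 936.8 days = 2.565 years.

2.56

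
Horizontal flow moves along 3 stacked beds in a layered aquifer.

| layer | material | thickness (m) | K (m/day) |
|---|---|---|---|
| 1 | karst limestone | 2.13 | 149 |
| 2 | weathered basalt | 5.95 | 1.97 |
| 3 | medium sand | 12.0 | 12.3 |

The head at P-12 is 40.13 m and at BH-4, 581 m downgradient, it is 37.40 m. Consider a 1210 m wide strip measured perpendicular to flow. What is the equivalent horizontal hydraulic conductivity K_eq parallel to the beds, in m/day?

Flow is parallel to layering, so each bed carries its own Darcy discharge and the transmissivities add.
Σ(K_i·b_i) = 149×2.13 + 1.97×5.95 + 12.3×12.0 = 476.7 m²/day.
Total thickness b = 20.08 m, so K_eq = Σ(K_i·b_i)/b = 23.74 m/day.

23.7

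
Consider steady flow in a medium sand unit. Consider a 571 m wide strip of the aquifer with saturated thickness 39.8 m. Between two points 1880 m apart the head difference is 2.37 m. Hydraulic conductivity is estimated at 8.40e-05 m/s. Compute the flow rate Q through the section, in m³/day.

Convert K: 8.40e-05 m/s × 86400 = 7.258 m/day.
Cross-sectional area A = 571 × 39.8 = 22726 m².
Hydraulic gradient i = Δh / L = 2.37 / 1880 = 0.001261.
Darcy's law: Q = K · A · i = 7.258 × 22726 × 0.001261 = 207.9 m³/day.

208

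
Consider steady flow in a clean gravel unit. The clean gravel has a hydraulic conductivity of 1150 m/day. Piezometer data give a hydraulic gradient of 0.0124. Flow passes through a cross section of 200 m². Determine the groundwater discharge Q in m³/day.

Hydraulic gradient i = 0.0124.
Darcy's law: Q = K · A · i = 1150 × 200.0 × 0.01240 = 2852 m³/day.

2850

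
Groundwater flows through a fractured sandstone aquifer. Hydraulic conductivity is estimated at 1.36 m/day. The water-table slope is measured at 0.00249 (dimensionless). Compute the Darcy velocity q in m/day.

Hydraulic gradient i = 0.00249.
Specific discharge q = K · i = 1.360 × 0.002490 = 0.003386 m/day.

0.00339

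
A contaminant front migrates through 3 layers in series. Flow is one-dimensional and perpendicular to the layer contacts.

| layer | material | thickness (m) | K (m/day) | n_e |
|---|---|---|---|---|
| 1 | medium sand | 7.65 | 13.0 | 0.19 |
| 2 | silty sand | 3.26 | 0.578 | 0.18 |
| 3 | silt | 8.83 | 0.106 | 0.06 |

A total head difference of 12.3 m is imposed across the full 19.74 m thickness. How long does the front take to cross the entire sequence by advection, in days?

With flow normal to the layers, continuity requires the same specific discharge q through every layer.
Σ(b_i/K_i) = 7.65/13.0 + 3.26/0.578 + 8.83/0.106 = 89.53 d.
q = Δh / Σ(b_i/K_i) = 12.3 / 89.53 = 0.1374 m/day.
In each layer the seepage velocity is v_i = q/n_i, so the layer transit time is t_i = b_i·n_i / q:
  layer 1 (medium sand): t_1 = 7.65 × 0.19 / 0.1374 = 10.58 d
  layer 2 (silty sand): t_2 = 3.26 × 0.18 / 0.1374 = 4.271 d
  layer 3 (silt): t_3 = 8.83 × 0.06 / 0.1374 = 3.856 d
Total t = Σ t_i = 18.71 days.

18.7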